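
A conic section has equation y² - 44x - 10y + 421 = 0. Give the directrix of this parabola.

Only y is squared. Complete the square in y: (y - 5)² = 44(x - 9).
Vertex (9, 5); 4p = 44 so p = 11. Opens right.
Directrix is the vertical line x = h − p = 9 − (11) = -2.

x = -2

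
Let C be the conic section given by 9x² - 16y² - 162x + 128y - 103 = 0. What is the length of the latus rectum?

Group the x- and y-terms: 9(x² - 18x) -16(y² - 8y) = 103
Complete the square: 9(x - 9)² -16(y - 4)² = 103 + 729 - 256 = 576
Divide by 576: (x - 9)²/64 - (y - 4)²/36 = 1
Hyperbola, center (9, 4), transverse axis horizontal; a² = 64, b² = 36.
Latus rectum length = 2b²/a = 2·36/8 = 9.

9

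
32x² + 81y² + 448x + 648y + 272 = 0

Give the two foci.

(-14, -4) and (0, -4)

Collect terms: 32(x² + 14x) + 81(y² + 8y) = -272
Complete the square in x and y: 32(x + 7)² + 81(y + 4)² = -272 + 1568 + 1296 = 2592
Divide through by 2592 to get (x + 7)²/81 + (y + 4)²/32 = 1.
Ellipse, center (-7, -4), major axis horizontal; a² = 81, b² = 32.
c² = a² - b² = 81 - 32 = 49, so c = 7.
Foci lie on the horizontal axis through the center: (h ± c, k).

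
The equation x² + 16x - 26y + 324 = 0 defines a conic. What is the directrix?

Only x is squared. Complete the square in x: (x + 8)² = 26(y - 10).
Vertex (-8, 10); 4p = 26 so p = 13/2. Opens up.
Directrix is the horizontal line y = k − p = 10 − (13/2) = 7/2.

y = 7/2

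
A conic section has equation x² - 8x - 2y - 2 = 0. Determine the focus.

Only x is squared. Complete the square in x: (x - 4)² = 2(y + 9).
Vertex (4, -9); 4p = 2 so p = 1/2. Opens up.
Focus is p units from the vertex along the axis: (h, k + p).

(4, -17/2)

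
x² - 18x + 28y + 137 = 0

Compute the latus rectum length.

28

Only x is squared. Complete the square in x: (x - 9)² = -28(y + 2).
Vertex (9, -2); 4p = -28 so p = -7. Opens down.
Latus rectum length = |4p| = 28.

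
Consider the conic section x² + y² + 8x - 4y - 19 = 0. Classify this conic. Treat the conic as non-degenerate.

No xy term. Coefficients of x² and y² are A = 1, C = 1.
A = C (same sign) ⇒ circle.

circle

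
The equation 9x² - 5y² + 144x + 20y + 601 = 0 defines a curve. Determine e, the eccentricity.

e = √14/3

Collect terms: 9(x² + 16x) -5(y² - 4y) = -601
Completing the square gives 9(x + 8)² -5(y - 2)² = -601 + 576 - 20 = -45.
Divide through by -45 to get (y - 2)²/9 - (x + 8)²/5 = 1.
Hyperbola, center (-8, 2), transverse axis vertical; a² = 9, b² = 5.
c² = a² + b² = 14, so c = √14.
e = c/a = √14/3.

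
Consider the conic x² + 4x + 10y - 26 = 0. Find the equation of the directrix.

Only x is squared. Complete the square in x: (x + 2)² = -10(y - 3).
Vertex (-2, 3); 4p = -10 so p = -5/2. Opens down.
Directrix is the horizontal line y = k − p = 3 − (-5/2) = 11/2.

y = 11/2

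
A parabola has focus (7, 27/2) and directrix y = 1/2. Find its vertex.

(7, 7)

The vertex is the midpoint between the focus and the directrix along the axis of symmetry.
Axis is vertical (directrix is horizontal). Vertex y-coordinate = (27/2 + 1/2)/2 = 7; x-coordinate = 7.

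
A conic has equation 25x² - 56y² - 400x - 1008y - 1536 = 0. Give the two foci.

(8, -18) and (8, 0)

25(x² - 16x) -56(y² + 18y) = 1536
25(x - 8)² -56(y + 9)² = 1536 + 1600 - 4536 = -1400
Divide through by -1400 to get (y + 9)²/25 - (x - 8)²/56 = 1.
Hyperbola, center (8, -9), transverse axis vertical; a² = 25, b² = 56.
c² = a² + b² = 25 + 56 = 81, so c = 9.
Foci lie on the vertical axis through the center: (h, k ± c).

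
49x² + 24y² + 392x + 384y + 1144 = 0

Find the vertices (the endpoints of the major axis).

Collect terms: 49(x² + 8x) + 24(y² + 16y) = -1144
49(x + 4)² + 24(y + 8)² = -1144 + 784 + 1536 = 1176
Dividing both sides by 1176: (x + 4)²/24 + (y + 8)²/49 = 1
Ellipse, center (-4, -8), major axis vertical; a² = 49, b² = 24.
a = 7. Vertices at (h, k ± a).

(-4, -15) and (-4, -1)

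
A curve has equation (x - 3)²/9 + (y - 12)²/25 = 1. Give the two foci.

Center (3, 12). The larger denominator 25 sits under the y-term, so the major axis is vertical; a² = 25, b² = 9.
c² = a² - b² = 25 - 9 = 16, so c = 4.
Foci lie on the vertical axis through the center: (h, k ± c).

(3, 8) and (3, 16)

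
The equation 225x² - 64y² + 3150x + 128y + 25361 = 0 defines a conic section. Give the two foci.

(-7, -16) and (-7, 18)

Group the x- and y-terms: 225(x² + 14x) -64(y² - 2y) = -25361
Completing the square gives 225(x + 7)² -64(y - 1)² = -25361 + 11025 - 64 = -14400.
Divide through by -14400 to get (y - 1)²/225 - (x + 7)²/64 = 1.
Hyperbola, center (-7, 1), transverse axis vertical; a² = 225, b² = 64.
c² = a² + b² = 225 + 64 = 289, so c = 17.
Foci lie on the vertical axis through the center: (h, k ± c).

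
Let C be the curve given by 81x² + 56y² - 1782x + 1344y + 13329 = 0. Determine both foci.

Rearranging, 81(x² - 22x) + 56(y² + 24y) = -13329.
Complete the square: 81(x - 11)² + 56(y + 12)² = -13329 + 9801 + 8064 = 4536
Divide through by 4536 to get (x - 11)²/56 + (y + 12)²/81 = 1.
Ellipse, center (11, -12), major axis vertical; a² = 81, b² = 56.
c² = a² - b² = 81 - 56 = 25, so c = 5.
Foci lie on the vertical axis through the center: (h, k ± c).

(11, -17) and (11, -7)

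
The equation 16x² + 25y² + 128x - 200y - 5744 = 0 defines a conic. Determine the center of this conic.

(-4, 4)

Rearranging, 16(x² + 8x) + 25(y² - 8y) = 5744.
16(x + 4)² + 25(y - 4)² = 5744 + 256 + 400 = 6400
Dividing both sides by 6400: (x + 4)²/400 + (y - 4)²/256 = 1
Ellipse with center (-4, 4).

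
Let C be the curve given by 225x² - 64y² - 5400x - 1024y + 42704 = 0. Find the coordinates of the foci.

(12, -25) and (12, 9)

Rearranging, 225(x² - 24x) -64(y² + 16y) = -42704.
225(x - 12)² -64(y + 8)² = -42704 + 32400 - 4096 = -14400
Dividing both sides by -14400: (y + 8)²/225 - (x - 12)²/64 = 1
Hyperbola, center (12, -8), transverse axis vertical; a² = 225, b² = 64.
c² = a² + b² = 225 + 64 = 289, so c = 17.
Foci lie on the vertical axis through the center: (h, k ± c).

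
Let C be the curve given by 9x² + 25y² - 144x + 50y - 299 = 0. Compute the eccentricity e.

e = 4/5

9(x² - 16x) + 25(y² + 2y) = 299
9(x - 8)² + 25(y + 1)² = 299 + 576 + 25 = 900
Dividing both sides by 900: (x - 8)²/100 + (y + 1)²/36 = 1
Ellipse, center (8, -1), major axis horizontal; a² = 100, b² = 36.
c² = a² - b² = 64, so c = 8.
e = c/a = 8/10 = 4/5.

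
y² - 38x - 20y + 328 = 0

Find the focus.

Only y is squared. Complete the square in y: (y - 10)² = 38(x - 6).
Vertex (6, 10); 4p = 38 so p = 19/2. Opens right.
Focus is p units from the vertex along the axis: (h + p, k).

(31/2, 10)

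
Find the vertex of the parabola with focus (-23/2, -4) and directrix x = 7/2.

The vertex is the midpoint between the focus and the directrix along the axis of symmetry.
Axis is horizontal (directrix is vertical). Vertex x-coordinate = (-23/2 + 7/2)/2 = -4; y-coordinate = -4.

(-4, -4)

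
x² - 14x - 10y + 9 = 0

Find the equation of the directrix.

Only x is squared. Complete the square in x: (x - 7)² = 10(y + 4).
Vertex (7, -4); 4p = 10 so p = 5/2. Opens up.
Directrix is the horizontal line y = k − p = -4 − (5/2) = -13/2.

y = -13/2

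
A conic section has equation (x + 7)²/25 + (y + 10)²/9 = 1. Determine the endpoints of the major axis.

Center (-7, -10). The larger denominator 25 sits under the x-term, so the major axis is horizontal; a² = 25, b² = 9.
a = 5. Vertices at (h ± a, k).

(-12, -10) and (-2, -10)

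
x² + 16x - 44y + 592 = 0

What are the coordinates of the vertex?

Only x is squared. Complete the square in x: (x + 8)² = 44(y - 12).
Vertex (-8, 12); 4p = 44 so p = 11. Opens up.

(-8, 12)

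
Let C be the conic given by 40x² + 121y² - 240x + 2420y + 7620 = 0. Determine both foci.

(-6, -10) and (12, -10)

40(x² - 6x) + 121(y² + 20y) = -7620
40(x - 3)² + 121(y + 10)² = -7620 + 360 + 12100 = 4840
Divide by 4840: (x - 3)²/121 + (y + 10)²/40 = 1
Ellipse, center (3, -10), major axis horizontal; a² = 121, b² = 40.
c² = a² - b² = 121 - 40 = 81, so c = 9.
Foci lie on the horizontal axis through the center: (h ± c, k).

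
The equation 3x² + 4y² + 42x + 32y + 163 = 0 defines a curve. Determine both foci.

(-9, -4) and (-5, -4)

Group the x- and y-terms: 3(x² + 14x) + 4(y² + 8y) = -163
Completing the square gives 3(x + 7)² + 4(y + 4)² = -163 + 147 + 64 = 48.
Dividing both sides by 48: (x + 7)²/16 + (y + 4)²/12 = 1
Ellipse, center (-7, -4), major axis horizontal; a² = 16, b² = 12.
c² = a² - b² = 16 - 12 = 4, so c = 2.
Foci lie on the horizontal axis through the center: (h ± c, k).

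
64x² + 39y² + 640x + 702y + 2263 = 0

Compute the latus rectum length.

64(x² + 10x) + 39(y² + 18y) = -2263
Complete the square: 64(x + 5)² + 39(y + 9)² = -2263 + 1600 + 3159 = 2496
Divide by 2496: (x + 5)²/39 + (y + 9)²/64 = 1
Ellipse, center (-5, -9), major axis vertical; a² = 64, b² = 39.
Latus rectum length = 2b²/a = 2·39/8 = 39/4.

39/4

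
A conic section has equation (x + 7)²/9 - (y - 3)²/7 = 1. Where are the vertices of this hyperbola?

Center (-7, 3). The positive term is the x-term, so the transverse axis is horizontal; a² = 9, b² = 7.
a = 3. Vertices at (h ± a, k).

(-10, 3) and (-4, 3)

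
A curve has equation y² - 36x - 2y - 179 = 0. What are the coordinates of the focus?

(4, 1)

Only y is squared. Complete the square in y: (y - 1)² = 36(x + 5).
Vertex (-5, 1); 4p = 36 so p = 9. Opens right.
Focus is p units from the vertex along the axis: (h + p, k).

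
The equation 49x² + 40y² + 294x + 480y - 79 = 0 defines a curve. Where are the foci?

(-3, -9) and (-3, -3)

Group: 49(x² + 6x) + 40(y² + 12y) = 79
Completing the square gives 49(x + 3)² + 40(y + 6)² = 79 + 441 + 1440 = 1960.
Divide by 1960: (x + 3)²/40 + (y + 6)²/49 = 1
Ellipse, center (-3, -6), major axis vertical; a² = 49, b² = 40.
c² = a² - b² = 49 - 40 = 9, so c = 3.
Foci lie on the vertical axis through the center: (h, k ± c).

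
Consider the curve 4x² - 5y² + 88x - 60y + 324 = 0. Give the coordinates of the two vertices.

Collect terms: 4(x² + 22x) -5(y² + 12y) = -324
Completing the square gives 4(x + 11)² -5(y + 6)² = -324 + 484 - 180 = -20.
Divide by -20: (y + 6)²/4 - (x + 11)²/5 = 1
Hyperbola, center (-11, -6), transverse axis vertical; a² = 4, b² = 5.
a = 2. Vertices at (h, k ± a).

(-11, -8) and (-11, -4)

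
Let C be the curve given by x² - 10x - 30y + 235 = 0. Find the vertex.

(5, 7)

Only x is squared. Complete the square in x: (x - 5)² = 30(y - 7).
Vertex (5, 7); 4p = 30 so p = 15/2. Opens up.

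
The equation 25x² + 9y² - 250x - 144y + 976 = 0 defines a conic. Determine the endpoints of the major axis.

Group the x- and y-terms: 25(x² - 10x) + 9(y² - 16y) = -976
Complete the square in x and y: 25(x - 5)² + 9(y - 8)² = -976 + 625 + 576 = 225
Divide by 225: (x - 5)²/9 + (y - 8)²/25 = 1
Ellipse, center (5, 8), major axis vertical; a² = 25, b² = 9.
a = 5. Vertices at (h, k ± a).

(5, 3) and (5, 13)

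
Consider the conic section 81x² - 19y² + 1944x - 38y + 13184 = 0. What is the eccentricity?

e = 10/9

81(x² + 24x) -19(y² + 2y) = -13184
Complete the square: 81(x + 12)² -19(y + 1)² = -13184 + 11664 - 19 = -1539
Divide through by -1539 to get (y + 1)²/81 - (x + 12)²/19 = 1.
Hyperbola, center (-12, -1), transverse axis vertical; a² = 81, b² = 19.
c² = a² + b² = 100, so c = 10.
e = c/a = 10/9.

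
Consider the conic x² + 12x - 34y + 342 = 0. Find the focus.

(-6, 35/2)

Only x is squared. Complete the square in x: (x + 6)² = 34(y - 9).
Vertex (-6, 9); 4p = 34 so p = 17/2. Opens up.
Focus is p units from the vertex along the axis: (h, k + p).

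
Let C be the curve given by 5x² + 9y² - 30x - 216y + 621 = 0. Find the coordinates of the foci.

(-5, 12) and (11, 12)

Rearranging, 5(x² - 6x) + 9(y² - 24y) = -621.
5(x - 3)² + 9(y - 12)² = -621 + 45 + 1296 = 720
Divide through by 720 to get (x - 3)²/144 + (y - 12)²/80 = 1.
Ellipse, center (3, 12), major axis horizontal; a² = 144, b² = 80.
c² = a² - b² = 144 - 80 = 64, so c = 8.
Foci lie on the horizontal axis through the center: (h ± c, k).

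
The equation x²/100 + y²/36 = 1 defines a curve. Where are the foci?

(-8, 0) and (8, 0)

Center (0, 0). The larger denominator 100 sits under the x-term, so the major axis is horizontal; a² = 100, b² = 36.
c² = a² - b² = 100 - 36 = 64, so c = 8.
Foci lie on the horizontal axis through the center: (h ± c, k).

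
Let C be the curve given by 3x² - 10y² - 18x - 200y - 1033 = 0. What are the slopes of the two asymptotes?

Group: 3(x² - 6x) -10(y² + 20y) = 1033
3(x - 3)² -10(y + 10)² = 1033 + 27 - 1000 = 60
Dividing both sides by 60: (x - 3)²/20 - (y + 10)²/6 = 1
Hyperbola, center (3, -10), transverse axis horizontal; a² = 20, b² = 6.
For a horizontal hyperbola the asymptotes have slope ±b/a.
Here that is ±√6/2√5 = ±√30/10.

√30/10 and -√30/10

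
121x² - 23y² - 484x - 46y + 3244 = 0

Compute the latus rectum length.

Group: 121(x² - 4x) -23(y² + 2y) = -3244
121(x - 2)² -23(y + 1)² = -3244 + 484 - 23 = -2783
Divide through by -2783 to get (y + 1)²/121 - (x - 2)²/23 = 1.
Hyperbola, center (2, -1), transverse axis vertical; a² = 121, b² = 23.
Latus rectum length = 2b²/a = 2·23/11 = 46/11.

46/11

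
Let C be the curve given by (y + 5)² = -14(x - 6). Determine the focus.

(5/2, -5)

Vertex (6, -5); 4p = -14 so p = -7/2. Opens left.
Focus is p units from the vertex along the axis: (h + p, k).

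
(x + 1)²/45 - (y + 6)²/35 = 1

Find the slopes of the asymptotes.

Center (-1, -6). The positive term is the x-term, so the transverse axis is horizontal; a² = 45, b² = 35.
For a horizontal hyperbola the asymptotes have slope ±b/a.
Here that is ±√35/3√5 = ±√7/3.

√7/3 and -√7/3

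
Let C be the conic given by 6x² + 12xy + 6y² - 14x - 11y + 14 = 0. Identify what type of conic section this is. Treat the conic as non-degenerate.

parabola

A = 6, B = 12, C = 6.
Discriminant B² − 4AC = 12² − 4·6·6 = 0.
B² − 4AC = 0 ⇒ parabola.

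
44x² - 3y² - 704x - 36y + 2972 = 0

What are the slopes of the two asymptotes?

Rearranging, 44(x² - 16x) -3(y² + 12y) = -2972.
44(x - 8)² -3(y + 6)² = -2972 + 2816 - 108 = -264
Dividing both sides by -264: (y + 6)²/88 - (x - 8)²/6 = 1
Hyperbola, center (8, -6), transverse axis vertical; a² = 88, b² = 6.
For a vertical hyperbola the asymptotes have slope ±a/b.
Here that is ±2√22/√6 = ±2√33/3.

2√33/3 and -2√33/3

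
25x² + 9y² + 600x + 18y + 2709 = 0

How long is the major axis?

Collect terms: 25(x² + 24x) + 9(y² + 2y) = -2709
25(x + 12)² + 9(y + 1)² = -2709 + 3600 + 9 = 900
Divide through by 900 to get (x + 12)²/36 + (y + 1)²/100 = 1.
Ellipse, center (-12, -1), major axis vertical; a² = 100, b² = 36.
a² = 100 so a = 10; the major axis has length 2a = 20.

20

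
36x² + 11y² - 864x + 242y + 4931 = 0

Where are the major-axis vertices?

(12, -23) and (12, 1)

Rearranging, 36(x² - 24x) + 11(y² + 22y) = -4931.
Complete the square: 36(x - 12)² + 11(y + 11)² = -4931 + 5184 + 1331 = 1584
Dividing both sides by 1584: (x - 12)²/44 + (y + 11)²/144 = 1
Ellipse, center (12, -11), major axis vertical; a² = 144, b² = 44.
a = 12. Vertices at (h, k ± a).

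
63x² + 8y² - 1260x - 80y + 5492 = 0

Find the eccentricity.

Collect terms: 63(x² - 20x) + 8(y² - 10y) = -5492
Complete the square in x and y: 63(x - 10)² + 8(y - 5)² = -5492 + 6300 + 200 = 1008
Divide by 1008: (x - 10)²/16 + (y - 5)²/126 = 1
Ellipse, center (10, 5), major axis vertical; a² = 126, b² = 16.
c² = a² - b² = 110, so c = √110.
e = c/a = √110/3√14 = √385/21.

e = √385/21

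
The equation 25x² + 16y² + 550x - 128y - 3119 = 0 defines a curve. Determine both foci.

Rearranging, 25(x² + 22x) + 16(y² - 8y) = 3119.
Complete the square in x and y: 25(x + 11)² + 16(y - 4)² = 3119 + 3025 + 256 = 6400
Divide through by 6400 to get (x + 11)²/256 + (y - 4)²/400 = 1.
Ellipse, center (-11, 4), major axis vertical; a² = 400, b² = 256.
c² = a² - b² = 400 - 256 = 144, so c = 12.
Foci lie on the vertical axis through the center: (h, k ± c).

(-11, -8) and (-11, 16)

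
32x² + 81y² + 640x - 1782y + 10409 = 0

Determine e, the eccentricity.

e = 7/9

Group the x- and y-terms: 32(x² + 20x) + 81(y² - 22y) = -10409
Complete the square: 32(x + 10)² + 81(y - 11)² = -10409 + 3200 + 9801 = 2592
Divide through by 2592 to get (x + 10)²/81 + (y - 11)²/32 = 1.
Ellipse, center (-10, 11), major axis horizontal; a² = 81, b² = 32.
c² = a² - b² = 49, so c = 7.
e = c/a = 7/9.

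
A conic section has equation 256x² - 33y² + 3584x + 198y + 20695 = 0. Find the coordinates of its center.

(-7, 3)

Group the x- and y-terms: 256(x² + 14x) -33(y² - 6y) = -20695
256(x + 7)² -33(y - 3)² = -20695 + 12544 - 297 = -8448
Dividing both sides by -8448: (y - 3)²/256 - (x + 7)²/33 = 1
Hyperbola with center (-7, 3).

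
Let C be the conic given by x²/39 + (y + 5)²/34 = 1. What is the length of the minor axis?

2√34

Center (0, -5). The larger denominator 39 sits under the x-term, so the major axis is horizontal; a² = 39, b² = 34.
b² = 34 so b = √34; the minor axis has length 2b = 2√34.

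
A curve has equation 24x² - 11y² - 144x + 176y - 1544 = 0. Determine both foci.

(3 - 2√35, 8) and (3 + 2√35, 8)

24(x² - 6x) -11(y² - 16y) = 1544
24(x - 3)² -11(y - 8)² = 1544 + 216 - 704 = 1056
Divide by 1056: (x - 3)²/44 - (y - 8)²/96 = 1
Hyperbola, center (3, 8), transverse axis horizontal; a² = 44, b² = 96.
c² = a² + b² = 44 + 96 = 140, so c = 2√35.
Foci lie on the horizontal axis through the center: (h ± c, k).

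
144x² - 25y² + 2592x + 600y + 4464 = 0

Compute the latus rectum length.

Group the x- and y-terms: 144(x² + 18x) -25(y² - 24y) = -4464
144(x + 9)² -25(y - 12)² = -4464 + 11664 - 3600 = 3600
Divide through by 3600 to get (x + 9)²/25 - (y - 12)²/144 = 1.
Hyperbola, center (-9, 12), transverse axis horizontal; a² = 25, b² = 144.
Latus rectum length = 2b²/a = 2·144/5 = 288/5.

288/5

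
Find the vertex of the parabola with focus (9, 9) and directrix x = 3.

The vertex is the midpoint between the focus and the directrix along the axis of symmetry.
Axis is horizontal (directrix is vertical). Vertex x-coordinate = (9 + 3)/2 = 6; y-coordinate = 9.

(6, 9)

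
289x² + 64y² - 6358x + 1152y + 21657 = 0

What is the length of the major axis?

Rearranging, 289(x² - 22x) + 64(y² + 18y) = -21657.
Complete the square in x and y: 289(x - 11)² + 64(y + 9)² = -21657 + 34969 + 5184 = 18496
Dividing both sides by 18496: (x - 11)²/64 + (y + 9)²/289 = 1
Ellipse, center (11, -9), major axis vertical; a² = 289, b² = 64.
a² = 289 so a = 17; the major axis has length 2a = 34.

34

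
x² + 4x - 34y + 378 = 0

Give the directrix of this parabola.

y = 5/2

Only x is squared. Complete the square in x: (x + 2)² = 34(y - 11).
Vertex (-2, 11); 4p = 34 so p = 17/2. Opens up.
Directrix is the horizontal line y = k − p = 11 − (17/2) = 5/2.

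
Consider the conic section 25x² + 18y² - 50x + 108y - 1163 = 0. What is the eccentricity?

e = √7/5

Collect terms: 25(x² - 2x) + 18(y² + 6y) = 1163
Complete the square in x and y: 25(x - 1)² + 18(y + 3)² = 1163 + 25 + 162 = 1350
Dividing both sides by 1350: (x - 1)²/54 + (y + 3)²/75 = 1
Ellipse, center (1, -3), major axis vertical; a² = 75, b² = 54.
c² = a² - b² = 21, so c = √21.
e = c/a = √21/5√3 = √7/5.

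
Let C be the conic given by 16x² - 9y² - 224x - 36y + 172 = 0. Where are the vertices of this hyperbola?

16(x² - 14x) -9(y² + 4y) = -172
Completing the square gives 16(x - 7)² -9(y + 2)² = -172 + 784 - 36 = 576.
Divide by 576: (x - 7)²/36 - (y + 2)²/64 = 1
Hyperbola, center (7, -2), transverse axis horizontal; a² = 36, b² = 64.
a = 6. Vertices at (h ± a, k).

(1, -2) and (13, -2)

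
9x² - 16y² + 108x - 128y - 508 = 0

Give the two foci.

(-16, -4) and (4, -4)

Collect terms: 9(x² + 12x) -16(y² + 8y) = 508
Complete the square in x and y: 9(x + 6)² -16(y + 4)² = 508 + 324 - 256 = 576
Dividing both sides by 576: (x + 6)²/64 - (y + 4)²/36 = 1
Hyperbola, center (-6, -4), transverse axis horizontal; a² = 64, b² = 36.
c² = a² + b² = 64 + 36 = 100, so c = 10.
Foci lie on the horizontal axis through the center: (h ± c, k).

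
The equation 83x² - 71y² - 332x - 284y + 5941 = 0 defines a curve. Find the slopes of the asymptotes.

83(x² - 4x) -71(y² + 4y) = -5941
Completing the square gives 83(x - 2)² -71(y + 2)² = -5941 + 332 - 284 = -5893.
Divide by -5893: (y + 2)²/83 - (x - 2)²/71 = 1
Hyperbola, center (2, -2), transverse axis vertical; a² = 83, b² = 71.
For a vertical hyperbola the asymptotes have slope ±a/b.
Here that is ±√83/√71 = ±√5893/71.

√5893/71 and -√5893/71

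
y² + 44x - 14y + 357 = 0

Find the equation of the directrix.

x = 4

Only y is squared. Complete the square in y: (y - 7)² = -44(x + 7).
Vertex (-7, 7); 4p = -44 so p = -11. Opens left.
Directrix is the vertical line x = h − p = -7 − (-11) = 4.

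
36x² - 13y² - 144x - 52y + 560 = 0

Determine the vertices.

(2, -8) and (2, 4)

Collect terms: 36(x² - 4x) -13(y² + 4y) = -560
36(x - 2)² -13(y + 2)² = -560 + 144 - 52 = -468
Divide by -468: (y + 2)²/36 - (x - 2)²/13 = 1
Hyperbola, center (2, -2), transverse axis vertical; a² = 36, b² = 13.
a = 6. Vertices at (h, k ± a).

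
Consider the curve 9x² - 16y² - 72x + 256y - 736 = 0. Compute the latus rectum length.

Collect terms: 9(x² - 8x) -16(y² - 16y) = 736
Complete the square: 9(x - 4)² -16(y - 8)² = 736 + 144 - 1024 = -144
Dividing both sides by -144: (y - 8)²/9 - (x - 4)²/16 = 1
Hyperbola, center (4, 8), transverse axis vertical; a² = 9, b² = 16.
Latus rectum length = 2b²/a = 2·16/3 = 32/3.

32/3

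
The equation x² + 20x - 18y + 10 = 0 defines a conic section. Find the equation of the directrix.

y = -19/2

Only x is squared. Complete the square in x: (x + 10)² = 18(y + 5).
Vertex (-10, -5); 4p = 18 so p = 9/2. Opens up.
Directrix is the horizontal line y = k − p = -5 − (9/2) = -19/2.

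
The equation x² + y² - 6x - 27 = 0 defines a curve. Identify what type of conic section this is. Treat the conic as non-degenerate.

circle

No xy term. Coefficients of x² and y² are A = 1, C = 1.
A = C (same sign) ⇒ circle.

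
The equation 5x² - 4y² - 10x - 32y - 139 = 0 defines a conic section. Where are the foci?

Rearranging, 5(x² - 2x) -4(y² + 8y) = 139.
Complete the square: 5(x - 1)² -4(y + 4)² = 139 + 5 - 64 = 80
Dividing both sides by 80: (x - 1)²/16 - (y + 4)²/20 = 1
Hyperbola, center (1, -4), transverse axis horizontal; a² = 16, b² = 20.
c² = a² + b² = 16 + 20 = 36, so c = 6.
Foci lie on the horizontal axis through the center: (h ± c, k).

(-5, -4) and (7, -4)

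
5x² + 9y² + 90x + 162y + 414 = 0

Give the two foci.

(-17, -9) and (-1, -9)

Group the x- and y-terms: 5(x² + 18x) + 9(y² + 18y) = -414
Complete the square in x and y: 5(x + 9)² + 9(y + 9)² = -414 + 405 + 729 = 720
Divide through by 720 to get (x + 9)²/144 + (y + 9)²/80 = 1.
Ellipse, center (-9, -9), major axis horizontal; a² = 144, b² = 80.
c² = a² - b² = 144 - 80 = 64, so c = 8.
Foci lie on the horizontal axis through the center: (h ± c, k).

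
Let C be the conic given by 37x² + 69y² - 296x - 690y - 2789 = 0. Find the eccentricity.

Group the x- and y-terms: 37(x² - 8x) + 69(y² - 10y) = 2789
37(x - 4)² + 69(y - 5)² = 2789 + 592 + 1725 = 5106
Dividing both sides by 5106: (x - 4)²/138 + (y - 5)²/74 = 1
Ellipse, center (4, 5), major axis horizontal; a² = 138, b² = 74.
c² = a² - b² = 64, so c = 8.
e = c/a = 8/√138 = 4√138/69.

e = 4√138/69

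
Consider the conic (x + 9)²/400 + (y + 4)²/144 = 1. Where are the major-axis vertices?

Center (-9, -4). The larger denominator 400 sits under the x-term, so the major axis is horizontal; a² = 400, b² = 144.
a = 20. Vertices at (h ± a, k).

(-29, -4) and (11, -4)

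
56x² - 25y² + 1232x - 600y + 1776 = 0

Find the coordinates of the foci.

(-20, -12) and (-2, -12)

Collect terms: 56(x² + 22x) -25(y² + 24y) = -1776
Completing the square gives 56(x + 11)² -25(y + 12)² = -1776 + 6776 - 3600 = 1400.
Dividing both sides by 1400: (x + 11)²/25 - (y + 12)²/56 = 1
Hyperbola, center (-11, -12), transverse axis horizontal; a² = 25, b² = 56.
c² = a² + b² = 25 + 56 = 81, so c = 9.
Foci lie on the horizontal axis through the center: (h ± c, k).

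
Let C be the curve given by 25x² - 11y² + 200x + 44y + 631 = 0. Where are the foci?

Collect terms: 25(x² + 8x) -11(y² - 4y) = -631
Complete the square in x and y: 25(x + 4)² -11(y - 2)² = -631 + 400 - 44 = -275
Divide through by -275 to get (y - 2)²/25 - (x + 4)²/11 = 1.
Hyperbola, center (-4, 2), transverse axis vertical; a² = 25, b² = 11.
c² = a² + b² = 25 + 11 = 36, so c = 6.
Foci lie on the vertical axis through the center: (h, k ± c).

(-4, -4) and (-4, 8)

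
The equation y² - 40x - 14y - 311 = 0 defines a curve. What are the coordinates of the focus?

(1, 7)

Only y is squared. Complete the square in y: (y - 7)² = 40(x + 9).
Vertex (-9, 7); 4p = 40 so p = 10. Opens right.
Focus is p units from the vertex along the axis: (h + p, k).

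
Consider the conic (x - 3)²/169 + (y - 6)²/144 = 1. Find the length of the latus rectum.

Center (3, 6). The larger denominator 169 sits under the x-term, so the major axis is horizontal; a² = 169, b² = 144.
Latus rectum length = 2b²/a = 2·144/13 = 288/13.

288/13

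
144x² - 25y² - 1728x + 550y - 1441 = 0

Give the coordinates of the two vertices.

(1, 11) and (11, 11)

Collect terms: 144(x² - 12x) -25(y² - 22y) = 1441
Complete the square: 144(x - 6)² -25(y - 11)² = 1441 + 5184 - 3025 = 3600
Dividing both sides by 3600: (x - 6)²/25 - (y - 11)²/144 = 1
Hyperbola, center (6, 11), transverse axis horizontal; a² = 25, b² = 144.
a = 5. Vertices at (h ± a, k).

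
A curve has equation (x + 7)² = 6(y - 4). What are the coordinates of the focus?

(-7, 11/2)

Vertex (-7, 4); 4p = 6 so p = 3/2. Opens up.
Focus is p units from the vertex along the axis: (h, k + p).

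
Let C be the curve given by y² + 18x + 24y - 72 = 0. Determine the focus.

Only y is squared. Complete the square in y: (y + 12)² = -18(x - 12).
Vertex (12, -12); 4p = -18 so p = -9/2. Opens left.
Focus is p units from the vertex along the axis: (h + p, k).

(15/2, -12)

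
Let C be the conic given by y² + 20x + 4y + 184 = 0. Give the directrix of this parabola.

x = -4

Only y is squared. Complete the square in y: (y + 2)² = -20(x + 9).
Vertex (-9, -2); 4p = -20 so p = -5. Opens left.
Directrix is the vertical line x = h − p = -9 − (-5) = -4.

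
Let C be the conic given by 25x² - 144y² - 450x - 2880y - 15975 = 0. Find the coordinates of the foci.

(-4, -10) and (22, -10)

Collect terms: 25(x² - 18x) -144(y² + 20y) = 15975
Complete the square: 25(x - 9)² -144(y + 10)² = 15975 + 2025 - 14400 = 3600
Divide through by 3600 to get (x - 9)²/144 - (y + 10)²/25 = 1.
Hyperbola, center (9, -10), transverse axis horizontal; a² = 144, b² = 25.
c² = a² + b² = 144 + 25 = 169, so c = 13.
Foci lie on the horizontal axis through the center: (h ± c, k).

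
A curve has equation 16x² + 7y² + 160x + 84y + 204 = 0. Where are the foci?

Group: 16(x² + 10x) + 7(y² + 12y) = -204
Completing the square gives 16(x + 5)² + 7(y + 6)² = -204 + 400 + 252 = 448.
Divide by 448: (x + 5)²/28 + (y + 6)²/64 = 1
Ellipse, center (-5, -6), major axis vertical; a² = 64, b² = 28.
c² = a² - b² = 64 - 28 = 36, so c = 6.
Foci lie on the vertical axis through the center: (h, k ± c).

(-5, -12) and (-5, 0)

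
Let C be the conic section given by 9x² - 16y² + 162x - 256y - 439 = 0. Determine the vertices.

(-13, -8) and (-5, -8)

9(x² + 18x) -16(y² + 16y) = 439
Complete the square: 9(x + 9)² -16(y + 8)² = 439 + 729 - 1024 = 144
Divide through by 144 to get (x + 9)²/16 - (y + 8)²/9 = 1.
Hyperbola, center (-9, -8), transverse axis horizontal; a² = 16, b² = 9.
a = 4. Vertices at (h ± a, k).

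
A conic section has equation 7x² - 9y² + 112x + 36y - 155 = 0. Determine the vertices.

(-17, 2) and (1, 2)

Rearranging, 7(x² + 16x) -9(y² - 4y) = 155.
Complete the square in x and y: 7(x + 8)² -9(y - 2)² = 155 + 448 - 36 = 567
Divide through by 567 to get (x + 8)²/81 - (y - 2)²/63 = 1.
Hyperbola, center (-8, 2), transverse axis horizontal; a² = 81, b² = 63.
a = 9. Vertices at (h ± a, k).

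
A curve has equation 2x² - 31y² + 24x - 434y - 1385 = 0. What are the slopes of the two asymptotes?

Collect terms: 2(x² + 12x) -31(y² + 14y) = 1385
Completing the square gives 2(x + 6)² -31(y + 7)² = 1385 + 72 - 1519 = -62.
Divide by -62: (y + 7)²/2 - (x + 6)²/31 = 1
Hyperbola, center (-6, -7), transverse axis vertical; a² = 2, b² = 31.
For a vertical hyperbola the asymptotes have slope ±a/b.
Here that is ±√2/√31 = ±√62/31.

√62/31 and -√62/31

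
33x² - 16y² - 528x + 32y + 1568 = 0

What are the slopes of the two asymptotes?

Group: 33(x² - 16x) -16(y² - 2y) = -1568
Complete the square in x and y: 33(x - 8)² -16(y - 1)² = -1568 + 2112 - 16 = 528
Divide through by 528 to get (x - 8)²/16 - (y - 1)²/33 = 1.
Hyperbola, center (8, 1), transverse axis horizontal; a² = 16, b² = 33.
For a horizontal hyperbola the asymptotes have slope ±b/a.
Here that is ±√33/4.

√33/4 and -√33/4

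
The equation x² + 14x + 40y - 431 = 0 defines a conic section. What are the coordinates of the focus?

Only x is squared. Complete the square in x: (x + 7)² = -40(y - 12).
Vertex (-7, 12); 4p = -40 so p = -10. Opens down.
Focus is p units from the vertex along the axis: (h, k + p).

(-7, 2)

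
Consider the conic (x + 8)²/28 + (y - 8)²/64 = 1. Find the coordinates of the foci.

Center (-8, 8). The larger denominator 64 sits under the y-term, so the major axis is vertical; a² = 64, b² = 28.
c² = a² - b² = 64 - 28 = 36, so c = 6.
Foci lie on the vertical axis through the center: (h, k ± c).

(-8, 2) and (-8, 14)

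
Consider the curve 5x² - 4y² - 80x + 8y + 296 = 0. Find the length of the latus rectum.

Group: 5(x² - 16x) -4(y² - 2y) = -296
Complete the square: 5(x - 8)² -4(y - 1)² = -296 + 320 - 4 = 20
Divide through by 20 to get (x - 8)²/4 - (y - 1)²/5 = 1.
Hyperbola, center (8, 1), transverse axis horizontal; a² = 4, b² = 5.
Latus rectum length = 2b²/a = 2·5/2 = 5.

5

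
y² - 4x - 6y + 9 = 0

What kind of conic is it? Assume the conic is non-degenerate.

No xy term. Coefficients of x² and y² are A = 0, C = 1.
Exactly one squared variable ⇒ parabola.

parabola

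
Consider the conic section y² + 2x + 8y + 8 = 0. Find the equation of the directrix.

Only y is squared. Complete the square in y: (y + 4)² = -2(x - 4).
Vertex (4, -4); 4p = -2 so p = -1/2. Opens left.
Directrix is the vertical line x = h − p = 4 − (-1/2) = 9/2.

x = 9/2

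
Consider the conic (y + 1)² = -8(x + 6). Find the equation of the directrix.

x = -4

Vertex (-6, -1); 4p = -8 so p = -2. Opens left.
Directrix is the vertical line x = h − p = -6 − (-2) = -4.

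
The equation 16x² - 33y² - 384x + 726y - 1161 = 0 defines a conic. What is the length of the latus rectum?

33/2

Collect terms: 16(x² - 24x) -33(y² - 22y) = 1161
Complete the square: 16(x - 12)² -33(y - 11)² = 1161 + 2304 - 3993 = -528
Divide through by -528 to get (y - 11)²/16 - (x - 12)²/33 = 1.
Hyperbola, center (12, 11), transverse axis vertical; a² = 16, b² = 33.
Latus rectum length = 2b²/a = 2·33/4 = 33/2.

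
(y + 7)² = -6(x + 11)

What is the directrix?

x = -19/2

Vertex (-11, -7); 4p = -6 so p = -3/2. Opens left.
Directrix is the vertical line x = h − p = -11 − (-3/2) = -19/2.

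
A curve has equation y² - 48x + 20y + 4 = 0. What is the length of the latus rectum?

48

Only y is squared. Complete the square in y: (y + 10)² = 48(x + 2).
Vertex (-2, -10); 4p = 48 so p = 12. Opens right.
Latus rectum length = |4p| = 48.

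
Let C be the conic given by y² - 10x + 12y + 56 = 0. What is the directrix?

Only y is squared. Complete the square in y: (y + 6)² = 10(x - 2).
Vertex (2, -6); 4p = 10 so p = 5/2. Opens right.
Directrix is the vertical line x = h − p = 2 − (5/2) = -1/2.

x = -1/2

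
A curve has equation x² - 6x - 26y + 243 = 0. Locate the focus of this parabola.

(3, 31/2)

Only x is squared. Complete the square in x: (x - 3)² = 26(y - 9).
Vertex (3, 9); 4p = 26 so p = 13/2. Opens up.
Focus is p units from the vertex along the axis: (h, k + p).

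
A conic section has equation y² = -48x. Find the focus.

Vertex (0, 0); 4p = -48 so p = -12. Opens left.
Focus is p units from the vertex along the axis: (h + p, k).

(-12, 0)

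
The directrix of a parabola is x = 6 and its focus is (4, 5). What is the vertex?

The vertex is the midpoint between the focus and the directrix along the axis of symmetry.
Axis is horizontal (directrix is vertical). Vertex x-coordinate = (4 + 6)/2 = 5; y-coordinate = 5.

(5, 5)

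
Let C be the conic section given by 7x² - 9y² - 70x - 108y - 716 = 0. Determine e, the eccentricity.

e = 4/3

Rearranging, 7(x² - 10x) -9(y² + 12y) = 716.
Completing the square gives 7(x - 5)² -9(y + 6)² = 716 + 175 - 324 = 567.
Dividing both sides by 567: (x - 5)²/81 - (y + 6)²/63 = 1
Hyperbola, center (5, -6), transverse axis horizontal; a² = 81, b² = 63.
c² = a² + b² = 144, so c = 12.
e = c/a = 12/9 = 4/3.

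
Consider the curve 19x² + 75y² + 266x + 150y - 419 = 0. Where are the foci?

Group the x- and y-terms: 19(x² + 14x) + 75(y² + 2y) = 419
Complete the square: 19(x + 7)² + 75(y + 1)² = 419 + 931 + 75 = 1425
Divide by 1425: (x + 7)²/75 + (y + 1)²/19 = 1
Ellipse, center (-7, -1), major axis horizontal; a² = 75, b² = 19.
c² = a² - b² = 75 - 19 = 56, so c = 2√14.
Foci lie on the horizontal axis through the center: (h ± c, k).

(-7 - 2√14, -1) and (-7 + 2√14, -1)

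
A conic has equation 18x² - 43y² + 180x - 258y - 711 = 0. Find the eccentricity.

18(x² + 10x) -43(y² + 6y) = 711
Complete the square in x and y: 18(x + 5)² -43(y + 3)² = 711 + 450 - 387 = 774
Divide by 774: (x + 5)²/43 - (y + 3)²/18 = 1
Hyperbola, center (-5, -3), transverse axis horizontal; a² = 43, b² = 18.
c² = a² + b² = 61, so c = √61.
e = c/a = √61/√43 = √2623/43.

e = √2623/43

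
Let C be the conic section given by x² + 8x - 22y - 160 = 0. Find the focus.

Only x is squared. Complete the square in x: (x + 4)² = 22(y + 8).
Vertex (-4, -8); 4p = 22 so p = 11/2. Opens up.
Focus is p units from the vertex along the axis: (h, k + p).

(-4, -5/2)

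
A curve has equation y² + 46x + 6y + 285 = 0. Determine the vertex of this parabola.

(-6, -3)

Only y is squared. Complete the square in y: (y + 3)² = -46(x + 6).
Vertex (-6, -3); 4p = -46 so p = -23/2. Opens left.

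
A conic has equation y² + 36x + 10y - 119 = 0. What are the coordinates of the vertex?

Only y is squared. Complete the square in y: (y + 5)² = -36(x - 4).
Vertex (4, -5); 4p = -36 so p = -9. Opens left.

(4, -5)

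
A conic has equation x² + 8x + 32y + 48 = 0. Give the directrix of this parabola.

Only x is squared. Complete the square in x: (x + 4)² = -32(y + 1).
Vertex (-4, -1); 4p = -32 so p = -8. Opens down.
Directrix is the horizontal line y = k − p = -1 − (-8) = 7.

y = 7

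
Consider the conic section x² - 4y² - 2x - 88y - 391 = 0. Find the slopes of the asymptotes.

(x² - 2x) -4(y² + 22y) = 391
Complete the square: (x - 1)² -4(y + 11)² = 391 + 1 - 484 = -92
Dividing both sides by -92: (y + 11)²/23 - (x - 1)²/92 = 1
Hyperbola, center (1, -11), transverse axis vertical; a² = 23, b² = 92.
For a vertical hyperbola the asymptotes have slope ±a/b.
Here that is ±√23/2√23 = ±1/2.

1/2 and -1/2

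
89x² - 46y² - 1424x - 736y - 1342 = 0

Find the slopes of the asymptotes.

√4094/46 and -√4094/46

Rearranging, 89(x² - 16x) -46(y² + 16y) = 1342.
Complete the square in x and y: 89(x - 8)² -46(y + 8)² = 1342 + 5696 - 2944 = 4094
Divide through by 4094 to get (x - 8)²/46 - (y + 8)²/89 = 1.
Hyperbola, center (8, -8), transverse axis horizontal; a² = 46, b² = 89.
For a horizontal hyperbola the asymptotes have slope ±b/a.
Here that is ±√89/√46 = ±√4094/46.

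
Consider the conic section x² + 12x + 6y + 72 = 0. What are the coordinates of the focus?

Only x is squared. Complete the square in x: (x + 6)² = -6(y + 6).
Vertex (-6, -6); 4p = -6 so p = -3/2. Opens down.
Focus is p units from the vertex along the axis: (h, k + p).

(-6, -15/2)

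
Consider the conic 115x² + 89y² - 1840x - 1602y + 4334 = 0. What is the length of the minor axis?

Group the x- and y-terms: 115(x² - 16x) + 89(y² - 18y) = -4334
Complete the square in x and y: 115(x - 8)² + 89(y - 9)² = -4334 + 7360 + 7209 = 10235
Divide by 10235: (x - 8)²/89 + (y - 9)²/115 = 1
Ellipse, center (8, 9), major axis vertical; a² = 115, b² = 89.
b² = 89 so b = √89; the minor axis has length 2b = 2√89.

2√89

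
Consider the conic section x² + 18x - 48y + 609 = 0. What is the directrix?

y = -1

Only x is squared. Complete the square in x: (x + 9)² = 48(y - 11).
Vertex (-9, 11); 4p = 48 so p = 12. Opens up.
Directrix is the horizontal line y = k − p = 11 − (12) = -1.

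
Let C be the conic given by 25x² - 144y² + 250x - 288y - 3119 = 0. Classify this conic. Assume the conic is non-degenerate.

hyperbola

No xy term. Coefficients of x² and y² are A = 25, C = -144.
A and C have opposite signs ⇒ hyperbola.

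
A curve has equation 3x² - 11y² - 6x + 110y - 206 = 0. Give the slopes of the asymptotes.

3(x² - 2x) -11(y² - 10y) = 206
Completing the square gives 3(x - 1)² -11(y - 5)² = 206 + 3 - 275 = -66.
Dividing both sides by -66: (y - 5)²/6 - (x - 1)²/22 = 1
Hyperbola, center (1, 5), transverse axis vertical; a² = 6, b² = 22.
For a vertical hyperbola the asymptotes have slope ±a/b.
Here that is ±√6/√22 = ±√33/11.

√33/11 and -√33/11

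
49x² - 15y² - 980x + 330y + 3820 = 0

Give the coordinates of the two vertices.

Group the x- and y-terms: 49(x² - 20x) -15(y² - 22y) = -3820
Complete the square in x and y: 49(x - 10)² -15(y - 11)² = -3820 + 4900 - 1815 = -735
Divide by -735: (y - 11)²/49 - (x - 10)²/15 = 1
Hyperbola, center (10, 11), transverse axis vertical; a² = 49, b² = 15.
a = 7. Vertices at (h, k ± a).

(10, 4) and (10, 18)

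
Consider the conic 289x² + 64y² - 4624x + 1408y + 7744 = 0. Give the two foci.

Group the x- and y-terms: 289(x² - 16x) + 64(y² + 22y) = -7744
Complete the square in x and y: 289(x - 8)² + 64(y + 11)² = -7744 + 18496 + 7744 = 18496
Dividing both sides by 18496: (x - 8)²/64 + (y + 11)²/289 = 1
Ellipse, center (8, -11), major axis vertical; a² = 289, b² = 64.
c² = a² - b² = 289 - 64 = 225, so c = 15.
Foci lie on the vertical axis through the center: (h, k ± c).

(8, -26) and (8, 4)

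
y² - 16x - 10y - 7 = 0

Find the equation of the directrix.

Only y is squared. Complete the square in y: (y - 5)² = 16(x + 2).
Vertex (-2, 5); 4p = 16 so p = 4. Opens right.
Directrix is the vertical line x = h − p = -2 − (4) = -6.

x = -6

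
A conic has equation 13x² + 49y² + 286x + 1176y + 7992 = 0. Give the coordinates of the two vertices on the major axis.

(-18, -12) and (-4, -12)

13(x² + 22x) + 49(y² + 24y) = -7992
Complete the square in x and y: 13(x + 11)² + 49(y + 12)² = -7992 + 1573 + 7056 = 637
Divide by 637: (x + 11)²/49 + (y + 12)²/13 = 1
Ellipse, center (-11, -12), major axis horizontal; a² = 49, b² = 13.
a = 7. Vertices at (h ± a, k).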